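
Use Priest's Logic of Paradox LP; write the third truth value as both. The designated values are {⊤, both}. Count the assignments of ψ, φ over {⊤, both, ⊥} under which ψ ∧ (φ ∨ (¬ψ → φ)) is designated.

6

Of the 9 assignments, 6 give a value in {⊤, both}.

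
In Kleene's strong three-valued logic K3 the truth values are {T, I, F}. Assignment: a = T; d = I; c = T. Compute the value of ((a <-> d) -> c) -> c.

a <-> d = T <-> I = I
(a <-> d) -> c = I -> T = T
((a <-> d) -> c) -> c = T -> T = T

T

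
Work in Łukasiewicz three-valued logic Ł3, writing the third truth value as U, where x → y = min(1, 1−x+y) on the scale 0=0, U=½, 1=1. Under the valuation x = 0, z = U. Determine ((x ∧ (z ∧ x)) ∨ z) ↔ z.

z ∧ x = U ∧ 0 = 0
x ∧ (z ∧ x) = 0 ∧ 0 = 0
(x ∧ (z ∧ x)) ∨ z = 0 ∨ U = U
((x ∧ (z ∧ x)) ∨ z) ↔ z = U ↔ U = 1  [1 − |½−½|]

1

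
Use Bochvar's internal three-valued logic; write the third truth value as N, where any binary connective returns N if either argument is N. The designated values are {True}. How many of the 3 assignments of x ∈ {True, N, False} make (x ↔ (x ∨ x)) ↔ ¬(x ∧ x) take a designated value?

1

x=True: False ·
x=N: N ·
x=False: True ✓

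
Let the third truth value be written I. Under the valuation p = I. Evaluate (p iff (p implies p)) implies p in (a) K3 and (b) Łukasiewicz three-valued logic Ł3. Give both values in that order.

I; T

In K3: p implies p = I implies I = I  [not I or I]
p iff (p implies p) = I iff I = I
(p iff (p implies p)) implies p = I implies I = I
In Łukasiewicz three-valued logic Ł3: p implies p = I implies I = T  [min(1, 1−½+½)]
p iff (p implies p) = I iff T = I
(p iff (p implies p)) implies p = I implies I = T
They differ because K3 and Łukasiewicz three-valued logic Ł3 treat I differently under implication.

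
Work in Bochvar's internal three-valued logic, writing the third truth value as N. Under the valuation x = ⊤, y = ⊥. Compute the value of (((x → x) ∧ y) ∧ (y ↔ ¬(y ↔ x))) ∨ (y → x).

⊤

x → x = ⊤ → ⊤ = ⊤
(x → x) ∧ y = ⊤ ∧ ⊥ = ⊥
y ↔ x = ⊥ ↔ ⊤ = ⊥
¬(y ↔ x) = ¬⊥ = ⊤
y ↔ ¬(y ↔ x) = ⊥ ↔ ⊤ = ⊥
((x → x) ∧ y) ∧ (y ↔ ¬(y ↔ x)) = ⊥ ∧ ⊥ = ⊥
y → x = ⊥ → ⊤ = ⊤
(((x → x) ∧ y) ∧ (y ↔ ¬(y ↔ x))) ∨ (y → x) = ⊥ ∨ ⊤ = ⊤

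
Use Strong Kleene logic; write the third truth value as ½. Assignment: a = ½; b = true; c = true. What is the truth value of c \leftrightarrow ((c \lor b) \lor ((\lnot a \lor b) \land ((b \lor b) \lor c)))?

true

c \lor b = true \lor true = true
\lnot a = \lnot ½ = ½
\lnot a \lor b = ½ \lor true = true
b \lor b = true \lor true = true
(b \lor b) \lor c = true \lor true = true
(\lnot a \lor b) \land ((b \lor b) \lor c) = true \land true = true
(c \lor b) \lor ((\lnot a \lor b) \land ((b \lor b) \lor c)) = true \lor true = true
c \leftrightarrow ((c \lor b) \lor ((\lnot a \lor b) \land ((b \lor b) \lor c))) = true \leftrightarrow true = true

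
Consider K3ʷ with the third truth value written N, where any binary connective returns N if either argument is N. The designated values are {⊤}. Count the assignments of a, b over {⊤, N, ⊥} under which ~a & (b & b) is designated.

Designated under: (a=⊥, b=⊤).

1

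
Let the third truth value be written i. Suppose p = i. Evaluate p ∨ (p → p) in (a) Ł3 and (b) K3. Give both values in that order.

In Ł3: p → p = i → i = true
p ∨ (p → p) = i ∨ true = true
In K3: p → p = i → i = i  [¬i ∨ i]
p ∨ (p → p) = i ∨ i = i
They differ because Ł3 and K3 treat i differently under implication.

true; i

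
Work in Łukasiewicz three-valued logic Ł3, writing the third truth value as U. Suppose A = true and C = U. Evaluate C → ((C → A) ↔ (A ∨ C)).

C → A = U → true = true  [min(1, 1−½+1)]
A ∨ C = true ∨ U = true
(C → A) ↔ (A ∨ C) = true ↔ true = true
C → ((C → A) ↔ (A ∨ C)) = U → true = true

true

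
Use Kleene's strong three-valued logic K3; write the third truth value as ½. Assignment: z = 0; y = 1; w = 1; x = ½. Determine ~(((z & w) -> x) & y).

z & w = 0 & 1 = 0
(z & w) -> x = 0 -> ½ = 1  [~0 | ½]
((z & w) -> x) & y = 1 & 1 = 1
~(((z & w) -> x) & y) = ~1 = 0

0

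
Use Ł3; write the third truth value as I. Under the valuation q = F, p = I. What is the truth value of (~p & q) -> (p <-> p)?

T

~p = ~I = I
~p & q = I & F = F
p <-> p = I <-> I = T  [1 − |½−½|]
(~p & q) -> (p <-> p) = F -> T = T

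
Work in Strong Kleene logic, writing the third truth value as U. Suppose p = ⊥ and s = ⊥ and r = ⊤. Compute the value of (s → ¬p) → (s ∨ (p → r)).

¬p = ¬⊥ = ⊤
s → ¬p = ⊥ → ⊤ = ⊤
p → r = ⊥ → ⊤ = ⊤
s ∨ (p → r) = ⊥ ∨ ⊤ = ⊤
(s → ¬p) → (s ∨ (p → r)) = ⊤ → ⊤ = ⊤

⊤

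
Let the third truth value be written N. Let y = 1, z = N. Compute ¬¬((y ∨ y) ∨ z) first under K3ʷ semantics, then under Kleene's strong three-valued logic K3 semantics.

In K3ʷ: y ∨ y = 1 ∨ 1 = 1
(y ∨ y) ∨ z = 1 ∨ N = N
¬((y ∨ y) ∨ z) = ¬N = N
¬¬((y ∨ y) ∨ z) = ¬N = N
In Kleene's strong three-valued logic K3: y ∨ y = 1 ∨ 1 = 1
(y ∨ y) ∨ z = 1 ∨ N = 1
¬((y ∨ y) ∨ z) = ¬1 = 0
¬¬((y ∨ y) ∨ z) = ¬0 = 1
They differ because K3ʷ and Kleene's strong three-valued logic K3 treat N differently under the binary connectives.

N; 1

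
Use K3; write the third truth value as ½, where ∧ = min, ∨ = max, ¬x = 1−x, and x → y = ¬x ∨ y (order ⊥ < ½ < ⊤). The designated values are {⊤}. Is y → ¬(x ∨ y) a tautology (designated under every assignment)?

Countermodel: y=⊤, x=⊤ gives ⊥, which is not designated.

No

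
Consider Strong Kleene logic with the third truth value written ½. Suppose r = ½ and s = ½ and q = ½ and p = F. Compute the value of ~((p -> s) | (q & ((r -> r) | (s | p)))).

p -> s = F -> ½ = T  [~F | ½]
r -> r = ½ -> ½ = ½
s | p = ½ | F = ½
(r -> r) | (s | p) = ½ | ½ = ½
q & ((r -> r) | (s | p)) = ½ & ½ = ½
(p -> s) | (q & ((r -> r) | (s | p))) = T | ½ = T
~((p -> s) | (q & ((r -> r) | (s | p)))) = ~T = F

F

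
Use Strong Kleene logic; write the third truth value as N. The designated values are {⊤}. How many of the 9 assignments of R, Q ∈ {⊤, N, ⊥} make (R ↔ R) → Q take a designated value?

Designated under: (R=⊤, Q=⊤); (R=N, Q=⊤); (R=⊥, Q=⊤).

3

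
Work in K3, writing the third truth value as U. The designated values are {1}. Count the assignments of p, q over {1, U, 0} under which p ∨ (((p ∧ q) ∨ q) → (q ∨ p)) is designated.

7

Of the 9 assignments, 7 give a value in {1}.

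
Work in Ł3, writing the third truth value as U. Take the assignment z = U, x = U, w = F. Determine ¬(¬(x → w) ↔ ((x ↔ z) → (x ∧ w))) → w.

U

x → w = U → F = U
¬(x → w) = ¬U = U
x ↔ z = U ↔ U = T
x ∧ w = U ∧ F = F
(x ↔ z) → (x ∧ w) = T → F = F
¬(x → w) ↔ ((x ↔ z) → (x ∧ w)) = U ↔ F = U
¬(¬(x → w) ↔ ((x ↔ z) → (x ∧ w))) = ¬U = U
¬(¬(x → w) ↔ ((x ↔ z) → (x ∧ w))) → w = U → F = U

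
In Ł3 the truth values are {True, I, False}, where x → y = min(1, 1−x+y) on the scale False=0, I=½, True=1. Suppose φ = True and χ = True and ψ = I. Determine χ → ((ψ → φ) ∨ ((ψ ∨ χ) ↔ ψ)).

True

ψ → φ = I → True = True  [min(1, 1−½+1)]
ψ ∨ χ = I ∨ True = True
(ψ ∨ χ) ↔ ψ = True ↔ I = I
(ψ → φ) ∨ ((ψ ∨ χ) ↔ ψ) = True ∨ I = True
χ → ((ψ → φ) ∨ ((ψ ∨ χ) ↔ ψ)) = True → True = True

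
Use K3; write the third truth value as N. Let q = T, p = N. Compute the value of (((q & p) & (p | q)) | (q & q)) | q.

q & p = T & N = N
p | q = N | T = T
(q & p) & (p | q) = N & T = N
q & q = T & T = T
((q & p) & (p | q)) | (q & q) = N | T = T
(((q & p) & (p | q)) | (q & q)) | q = T | T = T

T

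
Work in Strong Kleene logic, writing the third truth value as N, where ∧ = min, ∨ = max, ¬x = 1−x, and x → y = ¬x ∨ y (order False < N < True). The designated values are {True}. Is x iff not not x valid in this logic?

Countermodel: x=N gives N, which is not designated.

No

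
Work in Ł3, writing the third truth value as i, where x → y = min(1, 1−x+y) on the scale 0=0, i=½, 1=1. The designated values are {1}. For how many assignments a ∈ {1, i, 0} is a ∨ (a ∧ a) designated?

a=1: 1 ✓
a=i: i ·
a=0: 0 ·

1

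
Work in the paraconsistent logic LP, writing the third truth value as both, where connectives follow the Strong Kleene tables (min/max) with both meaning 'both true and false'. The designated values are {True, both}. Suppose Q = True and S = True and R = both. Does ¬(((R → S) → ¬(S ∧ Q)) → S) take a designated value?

R → S = both → True = True
S ∧ Q = True ∧ True = True
¬(S ∧ Q) = ¬True = False
(R → S) → ¬(S ∧ Q) = True → False = False
((R → S) → ¬(S ∧ Q)) → S = False → True = True
¬(((R → S) → ¬(S ∧ Q)) → S) = ¬True = False
False ∉ {True, both}.

No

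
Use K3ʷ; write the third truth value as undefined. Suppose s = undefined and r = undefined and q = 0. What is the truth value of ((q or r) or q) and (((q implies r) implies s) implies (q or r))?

undefined

q or r = 0 or undefined = undefined
(q or r) or q = undefined or 0 = undefined
q implies r = 0 implies undefined = undefined
(q implies r) implies s = undefined implies undefined = undefined
q or r = 0 or undefined = undefined
((q implies r) implies s) implies (q or r) = undefined implies undefined = undefined
((q or r) or q) and (((q implies r) implies s) implies (q or r)) = undefined and undefined = undefined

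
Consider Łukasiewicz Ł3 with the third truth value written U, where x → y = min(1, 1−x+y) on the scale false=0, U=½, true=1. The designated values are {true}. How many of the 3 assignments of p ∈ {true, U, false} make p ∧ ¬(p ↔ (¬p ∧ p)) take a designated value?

p=true: true ✓
p=U: false ·
p=false: false ·

1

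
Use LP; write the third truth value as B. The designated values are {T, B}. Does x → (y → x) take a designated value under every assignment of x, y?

Yes

Every assignment of x, y over {T, B, F} gives a value in {T, B}.
In particular, with x=B, y=B: x → (y → x) = B.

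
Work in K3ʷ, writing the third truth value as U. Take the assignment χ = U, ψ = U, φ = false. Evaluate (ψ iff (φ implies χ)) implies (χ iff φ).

φ implies χ = false implies U = U  [any arg is the third value ⇒ result is the third value]
ψ iff (φ implies χ) = U iff U = U
χ iff φ = U iff false = U
(ψ iff (φ implies χ)) implies (χ iff φ) = U implies U = U

U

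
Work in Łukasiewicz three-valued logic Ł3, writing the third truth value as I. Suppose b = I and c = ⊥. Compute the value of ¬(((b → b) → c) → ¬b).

⊥

b → b = I → I = ⊤  [min(1, 1−½+½)]
(b → b) → c = ⊤ → ⊥ = ⊥
¬b = ¬I = I
((b → b) → c) → ¬b = ⊥ → I = ⊤
¬(((b → b) → c) → ¬b) = ¬⊤ = ⊥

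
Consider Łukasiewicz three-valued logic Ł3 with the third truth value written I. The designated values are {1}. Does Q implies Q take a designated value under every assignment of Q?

Every assignment of Q over {1, I, 0} gives a value in {1}.
In particular, with Q=I: Q implies Q = 1.

Yes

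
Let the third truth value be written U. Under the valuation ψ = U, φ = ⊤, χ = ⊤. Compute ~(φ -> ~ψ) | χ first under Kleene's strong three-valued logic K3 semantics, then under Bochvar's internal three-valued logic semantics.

⊤; U

In Kleene's strong three-valued logic K3: ~ψ = ~U = U
φ -> ~ψ = ⊤ -> U = U  [~⊤ | U]
~(φ -> ~ψ) = ~U = U
~(φ -> ~ψ) | χ = U | ⊤ = ⊤
In Bochvar's internal three-valued logic: ~ψ = ~U = U
φ -> ~ψ = ⊤ -> U = U  [any arg is the third value ⇒ result is the third value]
~(φ -> ~ψ) = ~U = U
~(φ -> ~ψ) | χ = U | ⊤ = U
They differ because Kleene's strong three-valued logic K3 and Bochvar's internal three-valued logic treat U differently under the binary connectives.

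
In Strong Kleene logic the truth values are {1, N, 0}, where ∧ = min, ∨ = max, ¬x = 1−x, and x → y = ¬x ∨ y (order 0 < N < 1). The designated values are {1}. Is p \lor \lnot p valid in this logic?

Countermodel: p=N gives N, which is not designated.

No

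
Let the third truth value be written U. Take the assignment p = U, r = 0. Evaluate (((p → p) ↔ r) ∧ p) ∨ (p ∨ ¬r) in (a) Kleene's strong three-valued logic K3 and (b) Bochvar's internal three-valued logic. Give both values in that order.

In Kleene's strong three-valued logic K3: p → p = U → U = U  [¬U ∨ U]
(p → p) ↔ r = U ↔ 0 = U
((p → p) ↔ r) ∧ p = U ∧ U = U
¬r = ¬0 = 1
p ∨ ¬r = U ∨ 1 = 1
(((p → p) ↔ r) ∧ p) ∨ (p ∨ ¬r) = U ∨ 1 = 1
In Bochvar's internal three-valued logic: p → p = U → U = U  [any arg is the third value ⇒ result is the third value]
(p → p) ↔ r = U ↔ 0 = U
((p → p) ↔ r) ∧ p = U ∧ U = U
¬r = ¬0 = 1
p ∨ ¬r = U ∨ 1 = U
(((p → p) ↔ r) ∧ p) ∨ (p ∨ ¬r) = U ∨ U = U
They differ because Kleene's strong three-valued logic K3 and Bochvar's internal three-valued logic treat U differently under the binary connectives.

1; U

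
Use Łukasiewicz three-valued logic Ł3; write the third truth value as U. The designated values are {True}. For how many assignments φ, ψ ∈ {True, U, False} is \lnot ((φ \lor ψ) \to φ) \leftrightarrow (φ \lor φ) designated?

2

Designated under: (φ=U, ψ=True); (φ=False, ψ=False).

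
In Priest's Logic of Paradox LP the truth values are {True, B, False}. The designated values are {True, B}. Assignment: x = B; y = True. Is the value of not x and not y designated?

not x = not B = B
not y = not True = False
not x and not y = B and False = False
False ∉ {True, B}.

No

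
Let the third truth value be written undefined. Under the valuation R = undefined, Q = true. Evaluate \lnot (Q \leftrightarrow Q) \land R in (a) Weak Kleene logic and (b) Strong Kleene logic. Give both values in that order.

In Weak Kleene logic: Q \leftrightarrow Q = true \leftrightarrow true = true
\lnot (Q \leftrightarrow Q) = \lnot true = false
\lnot (Q \leftrightarrow Q) \land R = false \land undefined = undefined
In Strong Kleene logic: Q \leftrightarrow Q = true \leftrightarrow true = true
\lnot (Q \leftrightarrow Q) = \lnot true = false
\lnot (Q \leftrightarrow Q) \land R = false \land undefined = false
They differ because Weak Kleene logic and Strong Kleene logic treat undefined differently under the binary connectives.

undefined; false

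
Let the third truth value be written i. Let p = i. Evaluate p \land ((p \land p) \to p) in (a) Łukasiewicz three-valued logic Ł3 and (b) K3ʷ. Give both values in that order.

i; i

In Łukasiewicz three-valued logic Ł3: p \land p = i \land i = i
(p \land p) \to p = i \to i = True  [min(1, 1−½+½)]
p \land ((p \land p) \to p) = i \land True = i
In K3ʷ: p \land p = i \land i = i
(p \land p) \to p = i \to i = i  [any arg is the third value ⇒ result is the third value]
p \land ((p \land p) \to p) = i \land i = i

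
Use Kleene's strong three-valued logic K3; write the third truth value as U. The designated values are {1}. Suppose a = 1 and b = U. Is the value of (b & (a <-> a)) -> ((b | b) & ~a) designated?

No

a <-> a = 1 <-> 1 = 1
b & (a <-> a) = U & 1 = U
b | b = U | U = U
~a = ~1 = 0
(b | b) & ~a = U & 0 = 0
(b & (a <-> a)) -> ((b | b) & ~a) = U -> 0 = U  [~U | 0]
U ∉ {1}.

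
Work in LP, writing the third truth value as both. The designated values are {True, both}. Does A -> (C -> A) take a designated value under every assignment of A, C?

Yes

Every assignment of A, C over {True, both, False} gives a value in {True, both}.
In particular, with A=both, C=both: A -> (C -> A) = both.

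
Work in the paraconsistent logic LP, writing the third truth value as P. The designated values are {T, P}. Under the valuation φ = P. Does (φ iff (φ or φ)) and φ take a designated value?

Yes

φ or φ = P or P = P
φ iff (φ or φ) = P iff P = P
(φ iff (φ or φ)) and φ = P and P = P
P ∈ {T, P}.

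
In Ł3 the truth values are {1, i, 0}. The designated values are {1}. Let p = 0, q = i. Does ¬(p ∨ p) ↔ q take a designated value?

No

p ∨ p = 0 ∨ 0 = 0
¬(p ∨ p) = ¬0 = 1
¬(p ∨ p) ↔ q = 1 ↔ i = i
i ∉ {1}.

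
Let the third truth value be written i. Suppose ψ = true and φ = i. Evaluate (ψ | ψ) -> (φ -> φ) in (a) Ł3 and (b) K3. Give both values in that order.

true; i

In Ł3: ψ | ψ = true | true = true
φ -> φ = i -> i = true
(ψ | ψ) -> (φ -> φ) = true -> true = true
In K3: ψ | ψ = true | true = true
φ -> φ = i -> i = i  [~i | i]
(ψ | ψ) -> (φ -> φ) = true -> i = i
They differ because Ł3 and K3 treat i differently under implication.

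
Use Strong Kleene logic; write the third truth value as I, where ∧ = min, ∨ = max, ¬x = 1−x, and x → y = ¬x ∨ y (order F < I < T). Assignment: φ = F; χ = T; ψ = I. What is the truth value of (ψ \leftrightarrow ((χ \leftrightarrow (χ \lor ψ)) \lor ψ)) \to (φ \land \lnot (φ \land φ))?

I

χ \lor ψ = T \lor I = T
χ \leftrightarrow (χ \lor ψ) = T \leftrightarrow T = T
(χ \leftrightarrow (χ \lor ψ)) \lor ψ = T \lor I = T
ψ \leftrightarrow ((χ \leftrightarrow (χ \lor ψ)) \lor ψ) = I \leftrightarrow T = I
φ \land φ = F \land F = F
\lnot (φ \land φ) = \lnot F = T
φ \land \lnot (φ \land φ) = F \land T = F
(ψ \leftrightarrow ((χ \leftrightarrow (χ \lor ψ)) \lor ψ)) \to (φ \land \lnot (φ \land φ)) = I \to F = I  [\lnot I \lor F]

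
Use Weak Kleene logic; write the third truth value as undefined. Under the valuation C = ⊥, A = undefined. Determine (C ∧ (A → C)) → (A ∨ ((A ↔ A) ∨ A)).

undefined

A → C = undefined → ⊥ = undefined  [any arg is the third value ⇒ result is the third value]
C ∧ (A → C) = ⊥ ∧ undefined = undefined
A ↔ A = undefined ↔ undefined = undefined
(A ↔ A) ∨ A = undefined ∨ undefined = undefined
A ∨ ((A ↔ A) ∨ A) = undefined ∨ undefined = undefined
(C ∧ (A → C)) → (A ∨ ((A ↔ A) ∨ A)) = undefined → undefined = undefined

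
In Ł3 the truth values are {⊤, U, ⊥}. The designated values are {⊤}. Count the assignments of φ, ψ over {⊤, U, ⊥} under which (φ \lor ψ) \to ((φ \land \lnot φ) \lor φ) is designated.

Of the 9 assignments, 6 give a value in {⊤}.

6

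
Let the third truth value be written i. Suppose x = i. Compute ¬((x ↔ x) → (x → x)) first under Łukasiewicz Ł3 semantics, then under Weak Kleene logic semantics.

In Łukasiewicz Ł3: x ↔ x = i ↔ i = 1  [1 − |½−½|]
x → x = i → i = 1
(x ↔ x) → (x → x) = 1 → 1 = 1
¬((x ↔ x) → (x → x)) = ¬1 = 0
In Weak Kleene logic: x ↔ x = i ↔ i = i
x → x = i → i = i  [any arg is the third value ⇒ result is the third value]
(x ↔ x) → (x → x) = i → i = i
¬((x ↔ x) → (x → x)) = ¬i = i
They differ because Łukasiewicz Ł3 and Weak Kleene logic treat i differently under the binary connectives.

0; i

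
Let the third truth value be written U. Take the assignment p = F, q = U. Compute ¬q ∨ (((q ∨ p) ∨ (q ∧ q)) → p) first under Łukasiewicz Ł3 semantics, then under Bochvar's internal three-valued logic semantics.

In Łukasiewicz Ł3: ¬q = ¬U = U
q ∨ p = U ∨ F = U
q ∧ q = U ∧ U = U
(q ∨ p) ∨ (q ∧ q) = U ∨ U = U
((q ∨ p) ∨ (q ∧ q)) → p = U → F = U  [min(1, 1−½+0)]
¬q ∨ (((q ∨ p) ∨ (q ∧ q)) → p) = U ∨ U = U
In Bochvar's internal three-valued logic: ¬q = ¬U = U
q ∨ p = U ∨ F = U
q ∧ q = U ∧ U = U
(q ∨ p) ∨ (q ∧ q) = U ∨ U = U
((q ∨ p) ∨ (q ∧ q)) → p = U → F = U
¬q ∨ (((q ∨ p) ∨ (q ∧ q)) → p) = U ∨ U = U

U; U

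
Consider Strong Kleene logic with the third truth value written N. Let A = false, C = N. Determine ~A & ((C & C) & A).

~A = ~false = true
C & C = N & N = N
(C & C) & A = N & false = false
~A & ((C & C) & A) = true & false = false

false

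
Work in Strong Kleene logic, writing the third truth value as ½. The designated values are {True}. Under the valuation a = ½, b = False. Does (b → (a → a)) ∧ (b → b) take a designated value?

Yes

a → a = ½ → ½ = ½  [¬½ ∨ ½]
b → (a → a) = False → ½ = True
b → b = False → False = True
(b → (a → a)) ∧ (b → b) = True ∧ True = True
True ∈ {True}.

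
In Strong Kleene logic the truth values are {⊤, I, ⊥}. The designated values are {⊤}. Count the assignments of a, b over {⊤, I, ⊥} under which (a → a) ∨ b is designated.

7

Of the 9 assignments, 7 give a value in {⊤}.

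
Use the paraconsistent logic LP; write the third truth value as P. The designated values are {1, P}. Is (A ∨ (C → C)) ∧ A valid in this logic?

Countermodel: A=0, C=1 gives 0, which is not designated.

No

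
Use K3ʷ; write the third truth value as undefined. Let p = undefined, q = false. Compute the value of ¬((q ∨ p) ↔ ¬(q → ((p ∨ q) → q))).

undefined

q ∨ p = false ∨ undefined = undefined
p ∨ q = undefined ∨ false = undefined
(p ∨ q) → q = undefined → false = undefined
q → ((p ∨ q) → q) = false → undefined = undefined
¬(q → ((p ∨ q) → q)) = ¬undefined = undefined
(q ∨ p) ↔ ¬(q → ((p ∨ q) → q)) = undefined ↔ undefined = undefined
¬((q ∨ p) ↔ ¬(q → ((p ∨ q) → q))) = ¬undefined = undefined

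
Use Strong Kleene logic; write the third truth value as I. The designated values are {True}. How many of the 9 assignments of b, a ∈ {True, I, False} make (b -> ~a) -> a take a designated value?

3

Designated under: (b=True, a=True); (b=I, a=True); (b=False, a=True).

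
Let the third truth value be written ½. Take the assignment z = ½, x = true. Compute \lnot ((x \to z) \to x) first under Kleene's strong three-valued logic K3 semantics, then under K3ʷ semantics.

In Kleene's strong three-valued logic K3: x \to z = true \to ½ = ½  [\lnot true \lor ½]
(x \to z) \to x = ½ \to true = true
\lnot ((x \to z) \to x) = \lnot true = false
In K3ʷ: x \to z = true \to ½ = ½  [any arg is the third value ⇒ result is the third value]
(x \to z) \to x = ½ \to true = ½
\lnot ((x \to z) \to x) = \lnot ½ = ½
They differ because Kleene's strong three-valued logic K3 and K3ʷ treat ½ differently under the binary connectives.

false; ½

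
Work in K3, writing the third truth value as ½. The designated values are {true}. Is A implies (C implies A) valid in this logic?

Countermodel: A=½, C=true gives ½, which is not designated.

No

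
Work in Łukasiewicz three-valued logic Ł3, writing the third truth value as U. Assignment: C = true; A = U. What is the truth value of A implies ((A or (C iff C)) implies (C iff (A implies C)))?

C iff C = true iff true = true
A or (C iff C) = U or true = true
A implies C = U implies true = true  [min(1, 1−½+1)]
C iff (A implies C) = true iff true = true
(A or (C iff C)) implies (C iff (A implies C)) = true implies true = true
A implies ((A or (C iff C)) implies (C iff (A implies C))) = U implies true = true

true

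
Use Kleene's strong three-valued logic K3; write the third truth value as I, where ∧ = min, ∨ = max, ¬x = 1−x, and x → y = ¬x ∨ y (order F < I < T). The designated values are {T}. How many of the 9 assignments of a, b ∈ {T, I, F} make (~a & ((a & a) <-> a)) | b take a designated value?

5

Of the 9 assignments, 5 give a value in {T}.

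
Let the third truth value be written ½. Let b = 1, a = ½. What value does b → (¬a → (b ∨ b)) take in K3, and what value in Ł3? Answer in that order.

In K3: ¬a = ¬½ = ½
b ∨ b = 1 ∨ 1 = 1
¬a → (b ∨ b) = ½ → 1 = 1  [¬½ ∨ 1]
b → (¬a → (b ∨ b)) = 1 → 1 = 1
In Ł3: ¬a = ¬½ = ½
b ∨ b = 1 ∨ 1 = 1
¬a → (b ∨ b) = ½ → 1 = 1
b → (¬a → (b ∨ b)) = 1 → 1 = 1

1; 1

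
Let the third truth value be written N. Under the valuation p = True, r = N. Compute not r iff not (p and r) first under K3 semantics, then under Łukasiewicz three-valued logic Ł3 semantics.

N; True

In K3: not r = not N = N
p and r = True and N = N
not (p and r) = not N = N
not r iff not (p and r) = N iff N = N
In Łukasiewicz three-valued logic Ł3: not r = not N = N
p and r = True and N = N
not (p and r) = not N = N
not r iff not (p and r) = N iff N = True  [1 − |½−½|]
They differ because K3 and Łukasiewicz three-valued logic Ł3 treat N differently under implication.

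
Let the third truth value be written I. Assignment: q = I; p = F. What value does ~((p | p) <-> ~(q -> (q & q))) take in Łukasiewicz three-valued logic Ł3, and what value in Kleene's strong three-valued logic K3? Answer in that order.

In Łukasiewicz three-valued logic Ł3: p | p = F | F = F
q & q = I & I = I
q -> (q & q) = I -> I = T  [min(1, 1−½+½)]
~(q -> (q & q)) = ~T = F
(p | p) <-> ~(q -> (q & q)) = F <-> F = T
~((p | p) <-> ~(q -> (q & q))) = ~T = F
In Kleene's strong three-valued logic K3: p | p = F | F = F
q & q = I & I = I
q -> (q & q) = I -> I = I
~(q -> (q & q)) = ~I = I
(p | p) <-> ~(q -> (q & q)) = F <-> I = I
~((p | p) <-> ~(q -> (q & q))) = ~I = I
They differ because Łukasiewicz three-valued logic Ł3 and Kleene's strong three-valued logic K3 treat I differently under implication.

F; I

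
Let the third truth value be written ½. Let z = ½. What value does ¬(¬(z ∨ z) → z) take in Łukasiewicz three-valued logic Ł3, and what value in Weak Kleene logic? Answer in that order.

False; ½

In Łukasiewicz three-valued logic Ł3: z ∨ z = ½ ∨ ½ = ½
¬(z ∨ z) = ¬½ = ½
¬(z ∨ z) → z = ½ → ½ = True
¬(¬(z ∨ z) → z) = ¬True = False
In Weak Kleene logic: z ∨ z = ½ ∨ ½ = ½
¬(z ∨ z) = ¬½ = ½
¬(z ∨ z) → z = ½ → ½ = ½  [any arg is the third value ⇒ result is the third value]
¬(¬(z ∨ z) → z) = ¬½ = ½
They differ because Łukasiewicz three-valued logic Ł3 and Weak Kleene logic treat ½ differently under the binary connectives.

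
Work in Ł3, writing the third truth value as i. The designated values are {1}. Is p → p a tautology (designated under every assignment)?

Every assignment of p over {1, i, 0} gives a value in {1}.
In particular, with p=i: p → p = 1.

Yes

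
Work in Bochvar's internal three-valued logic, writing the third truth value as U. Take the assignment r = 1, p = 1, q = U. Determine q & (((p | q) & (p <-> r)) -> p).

U

p | q = 1 | U = U
p <-> r = 1 <-> 1 = 1
(p | q) & (p <-> r) = U & 1 = U
((p | q) & (p <-> r)) -> p = U -> 1 = U
q & (((p | q) & (p <-> r)) -> p) = U & U = U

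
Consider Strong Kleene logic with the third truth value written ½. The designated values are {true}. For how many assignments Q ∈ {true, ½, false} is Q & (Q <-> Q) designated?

1

Q=true: true ✓
Q=½: ½ ·
Q=false: false ·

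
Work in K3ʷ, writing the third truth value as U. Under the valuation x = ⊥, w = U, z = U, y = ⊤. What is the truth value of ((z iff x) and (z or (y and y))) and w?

z iff x = U iff ⊥ = U
y and y = ⊤ and ⊤ = ⊤
z or (y and y) = U or ⊤ = U
(z iff x) and (z or (y and y)) = U and U = U
((z iff x) and (z or (y and y))) and w = U and U = U

U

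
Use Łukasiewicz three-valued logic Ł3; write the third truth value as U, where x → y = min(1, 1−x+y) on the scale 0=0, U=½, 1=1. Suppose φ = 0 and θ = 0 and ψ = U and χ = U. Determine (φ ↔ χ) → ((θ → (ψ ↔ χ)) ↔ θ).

φ ↔ χ = 0 ↔ U = U  [1 − |0−½|]
ψ ↔ χ = U ↔ U = 1
θ → (ψ ↔ χ) = 0 → 1 = 1
(θ → (ψ ↔ χ)) ↔ θ = 1 ↔ 0 = 0
(φ ↔ χ) → ((θ → (ψ ↔ χ)) ↔ θ) = U → 0 = U

U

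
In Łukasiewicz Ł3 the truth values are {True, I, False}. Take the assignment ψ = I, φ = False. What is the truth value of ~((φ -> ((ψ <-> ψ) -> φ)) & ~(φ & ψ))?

False

ψ <-> ψ = I <-> I = True  [1 − |½−½|]
(ψ <-> ψ) -> φ = True -> False = False
φ -> ((ψ <-> ψ) -> φ) = False -> False = True
φ & ψ = False & I = False
~(φ & ψ) = ~False = True
(φ -> ((ψ <-> ψ) -> φ)) & ~(φ & ψ) = True & True = True
~((φ -> ((ψ <-> ψ) -> φ)) & ~(φ & ψ)) = ~True = False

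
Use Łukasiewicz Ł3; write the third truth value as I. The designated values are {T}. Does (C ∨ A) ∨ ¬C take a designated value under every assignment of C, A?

Countermodel: C=I, A=I gives I, which is not designated.

No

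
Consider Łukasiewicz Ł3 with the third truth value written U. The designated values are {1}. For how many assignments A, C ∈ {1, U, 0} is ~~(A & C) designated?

Designated under: (A=1, C=1).

1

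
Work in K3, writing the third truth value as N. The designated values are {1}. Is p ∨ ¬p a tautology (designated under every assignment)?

No

Countermodel: p=N gives N, which is not designated.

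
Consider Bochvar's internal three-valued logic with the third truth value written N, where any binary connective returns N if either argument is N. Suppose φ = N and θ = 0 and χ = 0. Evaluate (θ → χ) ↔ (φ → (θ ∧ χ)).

θ → χ = 0 → 0 = 1
θ ∧ χ = 0 ∧ 0 = 0
φ → (θ ∧ χ) = N → 0 = N  [any arg is the third value ⇒ result is the third value]
(θ → χ) ↔ (φ → (θ ∧ χ)) = 1 ↔ N = N

N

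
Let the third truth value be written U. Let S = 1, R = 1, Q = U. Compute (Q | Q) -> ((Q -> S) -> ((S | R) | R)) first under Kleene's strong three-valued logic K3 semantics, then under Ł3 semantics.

In Kleene's strong three-valued logic K3: Q | Q = U | U = U
Q -> S = U -> 1 = 1
S | R = 1 | 1 = 1
(S | R) | R = 1 | 1 = 1
(Q -> S) -> ((S | R) | R) = 1 -> 1 = 1
(Q | Q) -> ((Q -> S) -> ((S | R) | R)) = U -> 1 = 1
In Ł3: Q | Q = U | U = U
Q -> S = U -> 1 = 1  [min(1, 1−½+1)]
S | R = 1 | 1 = 1
(S | R) | R = 1 | 1 = 1
(Q -> S) -> ((S | R) | R) = 1 -> 1 = 1
(Q | Q) -> ((Q -> S) -> ((S | R) | R)) = U -> 1 = 1

1; 1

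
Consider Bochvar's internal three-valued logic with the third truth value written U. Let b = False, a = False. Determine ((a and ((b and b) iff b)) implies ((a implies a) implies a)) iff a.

b and b = False and False = False
(b and b) iff b = False iff False = True
a and ((b and b) iff b) = False and True = False
a implies a = False implies False = True
(a implies a) implies a = True implies False = False
(a and ((b and b) iff b)) implies ((a implies a) implies a) = False implies False = True
((a and ((b and b) iff b)) implies ((a implies a) implies a)) iff a = True iff False = False

False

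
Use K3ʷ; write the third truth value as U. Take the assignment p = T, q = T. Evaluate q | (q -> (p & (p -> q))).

p -> q = T -> T = T
p & (p -> q) = T & T = T
q -> (p & (p -> q)) = T -> T = T
q | (q -> (p & (p -> q))) = T | T = T

T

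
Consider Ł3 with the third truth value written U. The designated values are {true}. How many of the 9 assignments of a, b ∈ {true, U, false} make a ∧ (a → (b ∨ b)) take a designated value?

1

Designated under: (a=true, b=true).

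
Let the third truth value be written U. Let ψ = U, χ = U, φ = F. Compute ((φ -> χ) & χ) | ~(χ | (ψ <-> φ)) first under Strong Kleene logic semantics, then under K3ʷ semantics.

U; U

In Strong Kleene logic: φ -> χ = F -> U = T  [~F | U]
(φ -> χ) & χ = T & U = U
ψ <-> φ = U <-> F = U
χ | (ψ <-> φ) = U | U = U
~(χ | (ψ <-> φ)) = ~U = U
((φ -> χ) & χ) | ~(χ | (ψ <-> φ)) = U | U = U
In K3ʷ: φ -> χ = F -> U = U  [any arg is the third value ⇒ result is the third value]
(φ -> χ) & χ = U & U = U
ψ <-> φ = U <-> F = U
χ | (ψ <-> φ) = U | U = U
~(χ | (ψ <-> φ)) = ~U = U
((φ -> χ) & χ) | ~(χ | (ψ <-> φ)) = U | U = U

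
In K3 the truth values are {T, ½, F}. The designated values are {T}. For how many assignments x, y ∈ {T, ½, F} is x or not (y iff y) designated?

Designated under: (x=T, y=T); (x=T, y=½); (x=T, y=F).

3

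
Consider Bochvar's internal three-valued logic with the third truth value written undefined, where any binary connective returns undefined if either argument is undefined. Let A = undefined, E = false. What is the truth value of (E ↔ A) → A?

E ↔ A = false ↔ undefined = undefined
(E ↔ A) → A = undefined → undefined = undefined

undefined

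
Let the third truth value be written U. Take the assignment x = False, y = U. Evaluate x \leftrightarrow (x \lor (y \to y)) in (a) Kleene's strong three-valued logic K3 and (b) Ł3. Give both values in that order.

U; False

In Kleene's strong three-valued logic K3: y \to y = U \to U = U  [\lnot U \lor U]
x \lor (y \to y) = False \lor U = U
x \leftrightarrow (x \lor (y \to y)) = False \leftrightarrow U = U
In Ł3: y \to y = U \to U = True  [min(1, 1−½+½)]
x \lor (y \to y) = False \lor True = True
x \leftrightarrow (x \lor (y \to y)) = False \leftrightarrow True = False
They differ because Kleene's strong three-valued logic K3 and Ł3 treat U differently under implication.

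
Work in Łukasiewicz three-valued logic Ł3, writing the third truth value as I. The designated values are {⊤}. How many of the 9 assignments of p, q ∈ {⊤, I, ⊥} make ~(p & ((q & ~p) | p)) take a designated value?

Designated under: (p=⊥, q=⊤); (p=⊥, q=I); (p=⊥, q=⊥).

3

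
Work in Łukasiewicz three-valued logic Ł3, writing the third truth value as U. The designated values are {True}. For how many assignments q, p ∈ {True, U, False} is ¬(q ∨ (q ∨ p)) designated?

Designated under: (q=False, p=False).

1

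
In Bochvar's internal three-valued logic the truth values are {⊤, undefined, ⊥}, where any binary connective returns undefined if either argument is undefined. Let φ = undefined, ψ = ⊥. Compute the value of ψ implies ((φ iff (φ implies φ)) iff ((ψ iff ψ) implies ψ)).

φ implies φ = undefined implies undefined = undefined  [any arg is the third value ⇒ result is the third value]
φ iff (φ implies φ) = undefined iff undefined = undefined
ψ iff ψ = ⊥ iff ⊥ = ⊤
(ψ iff ψ) implies ψ = ⊤ implies ⊥ = ⊥
(φ iff (φ implies φ)) iff ((ψ iff ψ) implies ψ) = undefined iff ⊥ = undefined
ψ implies ((φ iff (φ implies φ)) iff ((ψ iff ψ) implies ψ)) = ⊥ implies undefined = undefined

undefined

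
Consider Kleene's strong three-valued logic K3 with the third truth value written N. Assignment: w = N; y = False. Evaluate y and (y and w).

y and w = False and N = False
y and (y and w) = False and False = False

False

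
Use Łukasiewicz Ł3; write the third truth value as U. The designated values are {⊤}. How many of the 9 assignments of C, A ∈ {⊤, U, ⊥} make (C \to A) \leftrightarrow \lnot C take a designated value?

5

Of the 9 assignments, 5 give a value in {⊤}.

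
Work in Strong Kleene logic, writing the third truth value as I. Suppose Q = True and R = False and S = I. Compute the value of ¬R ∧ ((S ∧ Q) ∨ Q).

¬R = ¬False = True
S ∧ Q = I ∧ True = I
(S ∧ Q) ∨ Q = I ∨ True = True
¬R ∧ ((S ∧ Q) ∨ Q) = True ∧ True = True

True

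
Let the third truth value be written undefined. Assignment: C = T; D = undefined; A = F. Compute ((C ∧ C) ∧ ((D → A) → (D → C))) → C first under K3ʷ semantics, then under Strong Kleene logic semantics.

undefined; T

In K3ʷ: C ∧ C = T ∧ T = T
D → A = undefined → F = undefined  [any arg is the third value ⇒ result is the third value]
D → C = undefined → T = undefined
(D → A) → (D → C) = undefined → undefined = undefined
(C ∧ C) ∧ ((D → A) → (D → C)) = T ∧ undefined = undefined
((C ∧ C) ∧ ((D → A) → (D → C))) → C = undefined → T = undefined
In Strong Kleene logic: C ∧ C = T ∧ T = T
D → A = undefined → F = undefined  [¬undefined ∨ F]
D → C = undefined → T = T
(D → A) → (D → C) = undefined → T = T
(C ∧ C) ∧ ((D → A) → (D → C)) = T ∧ T = T
((C ∧ C) ∧ ((D → A) → (D → C))) → C = T → T = T
They differ because K3ʷ and Strong Kleene logic treat undefined differently under the binary connectives.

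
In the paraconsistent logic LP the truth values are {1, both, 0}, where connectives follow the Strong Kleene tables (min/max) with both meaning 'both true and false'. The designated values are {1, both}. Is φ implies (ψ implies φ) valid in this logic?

Every assignment of φ, ψ over {1, both, 0} gives a value in {1, both}.
In particular, with φ=both, ψ=both: φ implies (ψ implies φ) = both.

Yes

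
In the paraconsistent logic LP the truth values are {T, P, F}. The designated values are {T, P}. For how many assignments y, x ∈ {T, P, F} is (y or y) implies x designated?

Of the 9 assignments, 8 give a value in {T, P}.

8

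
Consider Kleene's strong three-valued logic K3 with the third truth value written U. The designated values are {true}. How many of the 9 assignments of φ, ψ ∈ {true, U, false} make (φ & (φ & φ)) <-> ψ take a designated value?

Designated under: (φ=true, ψ=true); (φ=false, ψ=false).

2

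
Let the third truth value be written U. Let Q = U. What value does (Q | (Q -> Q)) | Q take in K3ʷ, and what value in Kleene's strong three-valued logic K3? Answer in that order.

In K3ʷ: Q -> Q = U -> U = U  [any arg is the third value ⇒ result is the third value]
Q | (Q -> Q) = U | U = U
(Q | (Q -> Q)) | Q = U | U = U
In Kleene's strong three-valued logic K3: Q -> Q = U -> U = U  [~U | U]
Q | (Q -> Q) = U | U = U
(Q | (Q -> Q)) | Q = U | U = U

U; U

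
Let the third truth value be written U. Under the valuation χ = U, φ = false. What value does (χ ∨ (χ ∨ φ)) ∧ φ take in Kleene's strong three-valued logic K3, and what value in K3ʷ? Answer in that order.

In Kleene's strong three-valued logic K3: χ ∨ φ = U ∨ false = U
χ ∨ (χ ∨ φ) = U ∨ U = U
(χ ∨ (χ ∨ φ)) ∧ φ = U ∧ false = false
In K3ʷ: χ ∨ φ = U ∨ false = U
χ ∨ (χ ∨ φ) = U ∨ U = U
(χ ∨ (χ ∨ φ)) ∧ φ = U ∧ false = U
They differ because Kleene's strong three-valued logic K3 and K3ʷ treat U differently under the binary connectives.

false; U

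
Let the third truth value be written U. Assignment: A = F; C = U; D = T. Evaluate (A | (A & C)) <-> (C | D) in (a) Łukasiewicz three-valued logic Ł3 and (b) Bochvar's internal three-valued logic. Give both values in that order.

In Łukasiewicz three-valued logic Ł3: A & C = F & U = F
A | (A & C) = F | F = F
C | D = U | T = T
(A | (A & C)) <-> (C | D) = F <-> T = F
In Bochvar's internal three-valued logic: A & C = F & U = U
A | (A & C) = F | U = U
C | D = U | T = U
(A | (A & C)) <-> (C | D) = U <-> U = U
They differ because Łukasiewicz three-valued logic Ł3 and Bochvar's internal three-valued logic treat U differently under the binary connectives.

F; U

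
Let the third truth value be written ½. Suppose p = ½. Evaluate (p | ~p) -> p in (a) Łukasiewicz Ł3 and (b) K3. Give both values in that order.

In Łukasiewicz Ł3: ~p = ~½ = ½
p | ~p = ½ | ½ = ½
(p | ~p) -> p = ½ -> ½ = True
In K3: ~p = ~½ = ½
p | ~p = ½ | ½ = ½
(p | ~p) -> p = ½ -> ½ = ½
They differ because Łukasiewicz Ł3 and K3 treat ½ differently under implication.

True; ½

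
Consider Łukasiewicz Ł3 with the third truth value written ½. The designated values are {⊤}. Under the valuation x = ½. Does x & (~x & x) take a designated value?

No

~x = ~½ = ½
~x & x = ½ & ½ = ½
x & (~x & x) = ½ & ½ = ½
½ ∉ {⊤}.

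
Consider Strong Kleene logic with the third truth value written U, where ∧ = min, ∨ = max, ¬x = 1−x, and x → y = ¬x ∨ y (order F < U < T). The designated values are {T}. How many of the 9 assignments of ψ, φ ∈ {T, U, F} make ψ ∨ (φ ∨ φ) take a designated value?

Of the 9 assignments, 5 give a value in {T}.

5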